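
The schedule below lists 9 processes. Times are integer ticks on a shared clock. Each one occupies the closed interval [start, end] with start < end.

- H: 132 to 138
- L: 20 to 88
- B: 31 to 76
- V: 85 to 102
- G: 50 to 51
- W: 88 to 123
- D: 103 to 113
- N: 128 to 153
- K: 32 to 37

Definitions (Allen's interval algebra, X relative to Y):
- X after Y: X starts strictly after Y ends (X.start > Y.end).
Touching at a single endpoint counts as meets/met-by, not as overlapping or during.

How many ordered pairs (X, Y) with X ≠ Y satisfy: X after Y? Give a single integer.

26

Checking all 72 ordered pairs for relation 'after'; matching pairs in alphabetical order:
(D, B): D after B ✓
(D, G): D after G ✓
(D, K): D after K ✓
(D, L): D after L ✓
(D, V): D after V ✓
(G, K): G after K ✓
(H, B): H after B ✓
(H, D): H after D ✓
(H, G): H after G ✓
(H, K): H after K ✓
(H, L): H after L ✓
(H, V): H after V ✓
(H, W): H after W ✓
(N, B): N after B ✓
(N, D): N after D ✓
(N, G): N after G ✓
(N, K): N after K ✓
(N, L): N after L ✓
(N, V): N after V ✓
(N, W): N after W ✓
(V, B): V after B ✓
(V, G): V after G ✓
(V, K): V after K ✓
(W, B): W after B ✓
... plus 2 further pairs not listed.
Count: 26.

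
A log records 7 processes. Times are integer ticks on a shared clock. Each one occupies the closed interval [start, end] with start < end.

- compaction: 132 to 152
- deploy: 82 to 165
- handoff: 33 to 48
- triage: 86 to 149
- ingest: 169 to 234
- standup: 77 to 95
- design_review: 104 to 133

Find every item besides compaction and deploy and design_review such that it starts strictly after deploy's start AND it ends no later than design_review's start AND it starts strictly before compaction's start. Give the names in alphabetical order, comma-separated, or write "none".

none

Conditions: its start is strictly after deploy's start (X.start > 82) AND its end is no later than design_review's start (X.end <= 104) AND its start is strictly before compaction's start (X.start < 132).
handoff: start 33 > 82? ✗; end 48 <= 104? ✓; start 33 < 132? ✓ → no.
ingest: start 169 > 82? ✓; end 234 <= 104? ✗; start 169 < 132? ✗ → no.
standup: start 77 > 82? ✗; end 95 <= 104? ✓; start 77 < 132? ✓ → no.
triage: start 86 > 82? ✓; end 149 <= 104? ✗; start 86 < 132? ✓ → no.
Result: none.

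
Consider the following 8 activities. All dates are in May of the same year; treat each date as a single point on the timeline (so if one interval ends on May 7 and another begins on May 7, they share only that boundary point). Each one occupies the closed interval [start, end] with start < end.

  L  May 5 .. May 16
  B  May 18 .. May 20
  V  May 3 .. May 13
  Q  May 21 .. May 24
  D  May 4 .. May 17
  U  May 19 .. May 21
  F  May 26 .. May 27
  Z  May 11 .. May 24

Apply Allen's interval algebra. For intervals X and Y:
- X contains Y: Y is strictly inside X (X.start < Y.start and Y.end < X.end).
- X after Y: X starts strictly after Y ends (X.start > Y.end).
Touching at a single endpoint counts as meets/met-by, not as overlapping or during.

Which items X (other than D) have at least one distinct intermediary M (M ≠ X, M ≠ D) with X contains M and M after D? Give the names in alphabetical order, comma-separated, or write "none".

Z

Target D = [May 4, May 17].
Intermediaries M with M after D: B, F, Q, U.
Via B — items with X contains B: Z.
Via F — items with X contains F: none.
Via Q — items with X contains Q: none.
Via U — items with X contains U: Z.
Union: Z.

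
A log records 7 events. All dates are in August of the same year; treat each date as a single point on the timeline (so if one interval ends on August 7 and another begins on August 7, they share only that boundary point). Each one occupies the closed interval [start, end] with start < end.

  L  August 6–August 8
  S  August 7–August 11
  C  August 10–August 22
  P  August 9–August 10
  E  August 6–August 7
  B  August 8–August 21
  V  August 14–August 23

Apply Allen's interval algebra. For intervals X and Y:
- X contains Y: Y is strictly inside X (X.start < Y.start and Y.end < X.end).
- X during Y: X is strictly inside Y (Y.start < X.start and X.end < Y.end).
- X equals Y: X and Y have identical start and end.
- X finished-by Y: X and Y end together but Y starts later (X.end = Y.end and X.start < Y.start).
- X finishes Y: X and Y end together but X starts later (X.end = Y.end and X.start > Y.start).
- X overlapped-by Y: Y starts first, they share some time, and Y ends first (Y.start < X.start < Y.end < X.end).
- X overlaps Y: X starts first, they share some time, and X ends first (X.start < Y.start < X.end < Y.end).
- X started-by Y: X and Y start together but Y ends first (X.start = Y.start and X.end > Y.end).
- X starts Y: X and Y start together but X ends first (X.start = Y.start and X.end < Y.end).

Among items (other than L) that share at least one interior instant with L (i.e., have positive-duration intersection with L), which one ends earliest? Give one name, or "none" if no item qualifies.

Target L = [August 6, August 8].
B [August 8, August 21] → met-by → excluded.
C [August 10, August 22] → after → excluded.
E [August 6, August 7] → starts → candidate.
P [August 9, August 10] → after → excluded.
S [August 7, August 11] → overlapped-by → candidate.
V [August 14, August 23] → after → excluded.
Among candidates, earliest end is August 7 → E.

E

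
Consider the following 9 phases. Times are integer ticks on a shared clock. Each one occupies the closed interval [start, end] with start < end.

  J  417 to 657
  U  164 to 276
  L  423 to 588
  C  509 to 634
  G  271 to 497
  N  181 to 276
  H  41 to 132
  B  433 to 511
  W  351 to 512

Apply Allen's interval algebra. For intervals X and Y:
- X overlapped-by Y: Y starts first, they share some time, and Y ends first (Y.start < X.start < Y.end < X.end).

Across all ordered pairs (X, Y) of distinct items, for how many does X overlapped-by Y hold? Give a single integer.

Checking all 72 ordered pairs for relation 'overlapped-by'; matching pairs in alphabetical order:
(B, G): B overlapped-by G ✓
(C, B): C overlapped-by B ✓
(C, L): C overlapped-by L ✓
(C, W): C overlapped-by W ✓
(G, N): G overlapped-by N ✓
(G, U): G overlapped-by U ✓
(J, G): J overlapped-by G ✓
(J, W): J overlapped-by W ✓
(L, G): L overlapped-by G ✓
(L, W): L overlapped-by W ✓
(W, G): W overlapped-by G ✓
Count: 11.

11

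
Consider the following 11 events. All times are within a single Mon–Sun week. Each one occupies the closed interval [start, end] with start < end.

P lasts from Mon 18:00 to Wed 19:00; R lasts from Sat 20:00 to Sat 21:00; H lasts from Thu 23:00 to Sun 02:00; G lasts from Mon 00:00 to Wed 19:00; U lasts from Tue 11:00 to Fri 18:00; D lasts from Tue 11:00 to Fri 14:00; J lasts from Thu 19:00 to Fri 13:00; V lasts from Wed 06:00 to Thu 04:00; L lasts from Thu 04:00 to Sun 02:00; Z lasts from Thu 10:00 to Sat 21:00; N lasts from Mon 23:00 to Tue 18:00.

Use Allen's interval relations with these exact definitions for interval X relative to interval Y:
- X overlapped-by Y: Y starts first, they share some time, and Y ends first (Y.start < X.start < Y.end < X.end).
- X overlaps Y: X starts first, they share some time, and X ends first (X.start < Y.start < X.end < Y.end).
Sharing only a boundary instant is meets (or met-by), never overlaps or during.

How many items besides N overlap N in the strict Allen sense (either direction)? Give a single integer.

2

Target N = [Mon 23:00, Tue 18:00].
D [Tue 11:00, Fri 14:00] → overlapped-by → counts.
G [Mon 00:00, Wed 19:00] → contains → no.
H [Thu 23:00, Sun 02:00] → after → no.
J [Thu 19:00, Fri 13:00] → after → no.
L [Thu 04:00, Sun 02:00] → after → no.
P [Mon 18:00, Wed 19:00] → contains → no.
R [Sat 20:00, Sat 21:00] → after → no.
U [Tue 11:00, Fri 18:00] → overlapped-by → counts.
V [Wed 06:00, Thu 04:00] → after → no.
Z [Thu 10:00, Sat 21:00] → after → no.
Total: 2.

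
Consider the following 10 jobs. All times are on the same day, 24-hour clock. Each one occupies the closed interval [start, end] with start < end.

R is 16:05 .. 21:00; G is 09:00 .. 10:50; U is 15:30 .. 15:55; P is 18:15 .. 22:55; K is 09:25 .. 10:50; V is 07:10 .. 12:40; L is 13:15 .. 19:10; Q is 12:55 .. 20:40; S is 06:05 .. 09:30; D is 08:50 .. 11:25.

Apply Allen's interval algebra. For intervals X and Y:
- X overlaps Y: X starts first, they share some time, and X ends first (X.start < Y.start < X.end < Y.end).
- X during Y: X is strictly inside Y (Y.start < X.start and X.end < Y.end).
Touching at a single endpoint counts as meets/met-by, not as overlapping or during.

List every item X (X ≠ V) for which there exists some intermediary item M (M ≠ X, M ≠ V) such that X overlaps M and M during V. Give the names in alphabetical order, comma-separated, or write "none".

Target V = [07:10, 12:40].
Intermediaries M with M during V: D, G, K.
Via D — items with X overlaps D: S.
Via G — items with X overlaps G: S.
Via K — items with X overlaps K: S.
Union: S.

S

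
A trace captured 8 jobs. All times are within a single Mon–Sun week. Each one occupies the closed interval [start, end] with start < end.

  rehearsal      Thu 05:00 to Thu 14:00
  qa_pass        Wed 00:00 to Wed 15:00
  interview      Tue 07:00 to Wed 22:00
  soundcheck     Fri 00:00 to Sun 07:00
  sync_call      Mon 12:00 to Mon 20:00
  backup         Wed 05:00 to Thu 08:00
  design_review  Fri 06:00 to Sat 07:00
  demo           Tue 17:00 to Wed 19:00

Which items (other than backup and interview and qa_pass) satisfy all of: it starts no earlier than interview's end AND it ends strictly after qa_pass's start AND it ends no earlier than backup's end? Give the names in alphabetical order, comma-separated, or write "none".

Conditions: its start is no earlier than interview's end (X.start >= Wed 22:00) AND its end is strictly after qa_pass's start (X.end > Wed 00:00) AND its end is no earlier than backup's end (X.end >= Thu 08:00).
demo: start Tue 17:00 >= Wed 22:00? ✗; end Wed 19:00 > Wed 00:00? ✓; end Wed 19:00 >= Thu 08:00? ✗ → no.
design_review: start Fri 06:00 >= Wed 22:00? ✓; end Sat 07:00 > Wed 00:00? ✓; end Sat 07:00 >= Thu 08:00? ✓ → yes.
rehearsal: start Thu 05:00 >= Wed 22:00? ✓; end Thu 14:00 > Wed 00:00? ✓; end Thu 14:00 >= Thu 08:00? ✓ → yes.
soundcheck: start Fri 00:00 >= Wed 22:00? ✓; end Sun 07:00 > Wed 00:00? ✓; end Sun 07:00 >= Thu 08:00? ✓ → yes.
sync_call: start Mon 12:00 >= Wed 22:00? ✗; end Mon 20:00 > Wed 00:00? ✗; end Mon 20:00 >= Thu 08:00? ✗ → no.
Result: design_review, rehearsal, soundcheck.

design_review, rehearsal, soundcheck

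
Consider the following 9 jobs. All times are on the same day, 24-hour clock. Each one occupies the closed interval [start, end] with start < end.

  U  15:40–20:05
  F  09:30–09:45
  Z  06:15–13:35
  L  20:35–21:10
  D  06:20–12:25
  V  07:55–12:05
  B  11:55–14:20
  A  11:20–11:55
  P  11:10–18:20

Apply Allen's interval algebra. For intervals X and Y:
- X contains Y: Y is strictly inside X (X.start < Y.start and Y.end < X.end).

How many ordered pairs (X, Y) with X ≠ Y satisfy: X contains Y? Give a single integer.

Checking all 72 ordered pairs for relation 'contains'; matching pairs in alphabetical order:
(D, A): D contains A ✓
(D, F): D contains F ✓
(D, V): D contains V ✓
(P, A): P contains A ✓
(P, B): P contains B ✓
(V, A): V contains A ✓
(V, F): V contains F ✓
(Z, A): Z contains A ✓
(Z, D): Z contains D ✓
(Z, F): Z contains F ✓
(Z, V): Z contains V ✓
Count: 11.

11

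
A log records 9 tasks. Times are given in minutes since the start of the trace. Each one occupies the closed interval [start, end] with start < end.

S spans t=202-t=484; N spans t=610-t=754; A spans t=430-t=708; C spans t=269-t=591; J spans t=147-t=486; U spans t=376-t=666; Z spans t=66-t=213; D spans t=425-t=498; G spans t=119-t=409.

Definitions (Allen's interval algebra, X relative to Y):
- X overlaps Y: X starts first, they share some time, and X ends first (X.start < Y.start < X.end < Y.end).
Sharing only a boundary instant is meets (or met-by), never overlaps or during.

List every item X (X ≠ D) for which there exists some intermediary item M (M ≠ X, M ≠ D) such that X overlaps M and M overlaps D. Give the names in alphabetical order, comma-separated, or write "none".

G, Z

Target D = [t=425, t=498].
Intermediaries M with M overlaps D: J, S.
Via J — items with X overlaps J: G, Z.
Via S — items with X overlaps S: G, Z.
Union: G, Z.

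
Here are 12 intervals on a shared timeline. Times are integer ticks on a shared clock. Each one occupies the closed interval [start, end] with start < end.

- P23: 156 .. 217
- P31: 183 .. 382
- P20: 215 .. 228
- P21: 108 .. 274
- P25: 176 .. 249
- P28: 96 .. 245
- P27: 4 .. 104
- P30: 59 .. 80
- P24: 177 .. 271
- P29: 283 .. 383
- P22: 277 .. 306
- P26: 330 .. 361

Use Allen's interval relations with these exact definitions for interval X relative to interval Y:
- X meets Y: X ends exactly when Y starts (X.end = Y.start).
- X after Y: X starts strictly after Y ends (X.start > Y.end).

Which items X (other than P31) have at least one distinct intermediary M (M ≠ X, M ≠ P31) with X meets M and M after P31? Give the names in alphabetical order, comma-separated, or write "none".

none

Target P31 = [183, 382].
Intermediaries M with M after P31: none.
Union: none.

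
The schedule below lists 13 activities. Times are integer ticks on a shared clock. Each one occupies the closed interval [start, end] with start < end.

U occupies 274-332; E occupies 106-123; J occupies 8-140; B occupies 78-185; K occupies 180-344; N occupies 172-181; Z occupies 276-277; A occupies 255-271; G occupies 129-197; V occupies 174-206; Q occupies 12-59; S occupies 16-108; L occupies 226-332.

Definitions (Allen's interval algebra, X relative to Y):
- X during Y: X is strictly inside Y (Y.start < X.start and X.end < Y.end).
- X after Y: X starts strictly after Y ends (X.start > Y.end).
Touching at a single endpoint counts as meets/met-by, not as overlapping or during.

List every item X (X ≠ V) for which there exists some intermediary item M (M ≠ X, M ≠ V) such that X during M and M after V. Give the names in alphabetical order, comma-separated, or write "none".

Target V = [174, 206].
Intermediaries M with M after V: A, L, U, Z.
Via A — items with X during A: none.
Via L — items with X during L: A, Z.
Via U — items with X during U: Z.
Via Z — items with X during Z: none.
Union: A, Z.

A, Z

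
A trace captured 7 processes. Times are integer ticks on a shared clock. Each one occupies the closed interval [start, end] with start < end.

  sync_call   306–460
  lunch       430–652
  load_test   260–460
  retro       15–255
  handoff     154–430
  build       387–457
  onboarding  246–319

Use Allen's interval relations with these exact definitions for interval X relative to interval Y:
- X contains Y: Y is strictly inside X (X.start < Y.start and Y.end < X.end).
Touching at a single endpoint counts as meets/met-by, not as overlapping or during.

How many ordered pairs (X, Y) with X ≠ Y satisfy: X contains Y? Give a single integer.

Checking all 42 ordered pairs for relation 'contains'; matching pairs in alphabetical order:
(handoff, onboarding): handoff contains onboarding ✓
(load_test, build): load_test contains build ✓
(sync_call, build): sync_call contains build ✓
Count: 3.

3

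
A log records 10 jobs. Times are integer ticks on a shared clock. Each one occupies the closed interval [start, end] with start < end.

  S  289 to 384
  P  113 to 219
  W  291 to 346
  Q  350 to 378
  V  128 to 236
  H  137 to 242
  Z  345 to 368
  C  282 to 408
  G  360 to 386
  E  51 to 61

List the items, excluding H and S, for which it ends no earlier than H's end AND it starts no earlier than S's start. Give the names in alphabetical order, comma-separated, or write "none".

G, Q, W, Z

Conditions: its end is no earlier than H's end (X.end >= 242) AND its start is no earlier than S's start (X.start >= 289).
C: end 408 >= 242? ✓; start 282 >= 289? ✗ → no.
E: end 61 >= 242? ✗; start 51 >= 289? ✗ → no.
G: end 386 >= 242? ✓; start 360 >= 289? ✓ → yes.
P: end 219 >= 242? ✗; start 113 >= 289? ✗ → no.
Q: end 378 >= 242? ✓; start 350 >= 289? ✓ → yes.
V: end 236 >= 242? ✗; start 128 >= 289? ✗ → no.
W: end 346 >= 242? ✓; start 291 >= 289? ✓ → yes.
Z: end 368 >= 242? ✓; start 345 >= 289? ✓ → yes.
Result: G, Q, W, Z.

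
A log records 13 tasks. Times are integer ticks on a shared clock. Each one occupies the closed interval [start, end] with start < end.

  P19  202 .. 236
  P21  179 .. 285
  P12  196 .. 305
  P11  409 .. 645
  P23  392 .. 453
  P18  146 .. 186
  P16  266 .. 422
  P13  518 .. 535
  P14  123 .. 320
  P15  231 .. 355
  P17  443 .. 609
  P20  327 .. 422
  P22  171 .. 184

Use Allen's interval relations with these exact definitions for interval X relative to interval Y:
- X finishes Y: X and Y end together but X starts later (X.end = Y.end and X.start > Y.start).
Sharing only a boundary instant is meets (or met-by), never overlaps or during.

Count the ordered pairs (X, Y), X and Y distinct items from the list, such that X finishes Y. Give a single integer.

Checking all 156 ordered pairs for relation 'finishes'; matching pairs in alphabetical order:
(P20, P16): P20 finishes P16 ✓
Count: 1.

1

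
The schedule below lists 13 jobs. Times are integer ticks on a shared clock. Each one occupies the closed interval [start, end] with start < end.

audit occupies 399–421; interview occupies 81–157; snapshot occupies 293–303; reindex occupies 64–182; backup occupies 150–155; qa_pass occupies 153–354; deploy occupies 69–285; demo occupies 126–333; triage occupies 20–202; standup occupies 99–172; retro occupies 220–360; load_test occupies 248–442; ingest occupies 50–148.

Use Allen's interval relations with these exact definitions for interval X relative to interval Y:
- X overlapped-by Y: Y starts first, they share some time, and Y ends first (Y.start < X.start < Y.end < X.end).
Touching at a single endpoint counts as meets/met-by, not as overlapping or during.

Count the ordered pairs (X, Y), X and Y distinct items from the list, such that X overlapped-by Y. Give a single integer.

Checking all 156 ordered pairs for relation 'overlapped-by'; matching pairs in alphabetical order:
(demo, deploy): demo overlapped-by deploy ✓
(demo, ingest): demo overlapped-by ingest ✓
(demo, interview): demo overlapped-by interview ✓
(demo, reindex): demo overlapped-by reindex ✓
(demo, standup): demo overlapped-by standup ✓
(demo, triage): demo overlapped-by triage ✓
(deploy, ingest): deploy overlapped-by ingest ✓
(deploy, reindex): deploy overlapped-by reindex ✓
(deploy, triage): deploy overlapped-by triage ✓
(interview, ingest): interview overlapped-by ingest ✓
(load_test, demo): load_test overlapped-by demo ✓
(load_test, deploy): load_test overlapped-by deploy ✓
(load_test, qa_pass): load_test overlapped-by qa_pass ✓
(load_test, retro): load_test overlapped-by retro ✓
(qa_pass, backup): qa_pass overlapped-by backup ✓
(qa_pass, demo): qa_pass overlapped-by demo ✓
(qa_pass, deploy): qa_pass overlapped-by deploy ✓
(qa_pass, interview): qa_pass overlapped-by interview ✓
(qa_pass, reindex): qa_pass overlapped-by reindex ✓
(qa_pass, standup): qa_pass overlapped-by standup ✓
(qa_pass, triage): qa_pass overlapped-by triage ✓
(reindex, ingest): reindex overlapped-by ingest ✓
(retro, demo): retro overlapped-by demo ✓
(retro, deploy): retro overlapped-by deploy ✓
... plus 3 further pairs not listed.
Count: 27.

27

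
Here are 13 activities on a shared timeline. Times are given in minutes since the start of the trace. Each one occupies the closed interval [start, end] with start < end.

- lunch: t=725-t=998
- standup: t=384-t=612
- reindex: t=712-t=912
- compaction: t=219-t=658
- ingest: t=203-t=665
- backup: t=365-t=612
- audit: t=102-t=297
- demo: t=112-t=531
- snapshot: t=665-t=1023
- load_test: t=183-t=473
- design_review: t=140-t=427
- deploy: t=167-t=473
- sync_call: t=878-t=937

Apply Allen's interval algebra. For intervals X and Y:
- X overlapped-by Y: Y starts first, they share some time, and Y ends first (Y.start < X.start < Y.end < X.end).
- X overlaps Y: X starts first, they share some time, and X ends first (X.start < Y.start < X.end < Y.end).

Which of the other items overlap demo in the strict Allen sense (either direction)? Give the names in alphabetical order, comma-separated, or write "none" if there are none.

audit, backup, compaction, ingest, standup

Target demo = [t=112, t=531].
audit [t=102, t=297] → overlaps → yes.
backup [t=365, t=612] → overlapped-by → yes.
compaction [t=219, t=658] → overlapped-by → yes.
deploy [t=167, t=473] → during → no.
design_review [t=140, t=427] → during → no.
ingest [t=203, t=665] → overlapped-by → yes.
load_test [t=183, t=473] → during → no.
lunch [t=725, t=998] → after → no.
reindex [t=712, t=912] → after → no.
snapshot [t=665, t=1023] → after → no.
standup [t=384, t=612] → overlapped-by → yes.
sync_call [t=878, t=937] → after → no.
Result: audit, backup, compaction, ingest, standup.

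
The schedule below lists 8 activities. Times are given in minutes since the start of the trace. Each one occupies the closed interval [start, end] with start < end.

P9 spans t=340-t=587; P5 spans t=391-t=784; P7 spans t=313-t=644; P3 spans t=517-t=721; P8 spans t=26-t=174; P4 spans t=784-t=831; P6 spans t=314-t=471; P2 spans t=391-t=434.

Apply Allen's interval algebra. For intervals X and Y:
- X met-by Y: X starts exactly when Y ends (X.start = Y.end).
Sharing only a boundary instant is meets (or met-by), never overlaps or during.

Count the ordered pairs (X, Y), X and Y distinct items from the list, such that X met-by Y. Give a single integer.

1

Checking all 56 ordered pairs for relation 'met-by'; matching pairs in alphabetical order:
(P4, P5): P4 met-by P5 ✓
Count: 1.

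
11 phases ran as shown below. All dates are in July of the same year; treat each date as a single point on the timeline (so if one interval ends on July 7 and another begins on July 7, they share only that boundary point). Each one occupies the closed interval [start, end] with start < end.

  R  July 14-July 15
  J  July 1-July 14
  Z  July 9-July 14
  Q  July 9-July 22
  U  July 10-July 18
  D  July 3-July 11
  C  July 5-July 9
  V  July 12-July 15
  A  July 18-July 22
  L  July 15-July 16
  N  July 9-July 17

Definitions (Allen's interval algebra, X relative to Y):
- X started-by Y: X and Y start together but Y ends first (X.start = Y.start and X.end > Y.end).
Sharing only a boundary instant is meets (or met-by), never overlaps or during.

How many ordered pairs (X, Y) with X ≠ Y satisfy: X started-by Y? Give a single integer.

Checking all 110 ordered pairs for relation 'started-by'; matching pairs in alphabetical order:
(N, Z): N started-by Z ✓
(Q, N): Q started-by N ✓
(Q, Z): Q started-by Z ✓
Count: 3.

3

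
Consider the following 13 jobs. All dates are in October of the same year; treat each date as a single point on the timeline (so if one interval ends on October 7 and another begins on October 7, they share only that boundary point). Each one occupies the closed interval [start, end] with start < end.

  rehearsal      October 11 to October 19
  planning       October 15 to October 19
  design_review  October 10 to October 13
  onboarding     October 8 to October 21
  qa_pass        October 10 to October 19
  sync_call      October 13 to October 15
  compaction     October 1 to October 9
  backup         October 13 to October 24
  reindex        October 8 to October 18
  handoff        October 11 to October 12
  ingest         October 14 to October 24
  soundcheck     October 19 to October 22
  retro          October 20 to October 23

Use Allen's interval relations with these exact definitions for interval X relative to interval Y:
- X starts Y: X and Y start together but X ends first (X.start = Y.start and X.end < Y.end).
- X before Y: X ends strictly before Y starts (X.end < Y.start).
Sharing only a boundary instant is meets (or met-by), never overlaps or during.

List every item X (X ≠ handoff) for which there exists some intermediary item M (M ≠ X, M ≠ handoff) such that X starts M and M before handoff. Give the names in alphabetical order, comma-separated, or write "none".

none

Target handoff = [October 11, October 12].
Intermediaries M with M before handoff: compaction.
Via compaction — items with X starts compaction: none.
Union: none.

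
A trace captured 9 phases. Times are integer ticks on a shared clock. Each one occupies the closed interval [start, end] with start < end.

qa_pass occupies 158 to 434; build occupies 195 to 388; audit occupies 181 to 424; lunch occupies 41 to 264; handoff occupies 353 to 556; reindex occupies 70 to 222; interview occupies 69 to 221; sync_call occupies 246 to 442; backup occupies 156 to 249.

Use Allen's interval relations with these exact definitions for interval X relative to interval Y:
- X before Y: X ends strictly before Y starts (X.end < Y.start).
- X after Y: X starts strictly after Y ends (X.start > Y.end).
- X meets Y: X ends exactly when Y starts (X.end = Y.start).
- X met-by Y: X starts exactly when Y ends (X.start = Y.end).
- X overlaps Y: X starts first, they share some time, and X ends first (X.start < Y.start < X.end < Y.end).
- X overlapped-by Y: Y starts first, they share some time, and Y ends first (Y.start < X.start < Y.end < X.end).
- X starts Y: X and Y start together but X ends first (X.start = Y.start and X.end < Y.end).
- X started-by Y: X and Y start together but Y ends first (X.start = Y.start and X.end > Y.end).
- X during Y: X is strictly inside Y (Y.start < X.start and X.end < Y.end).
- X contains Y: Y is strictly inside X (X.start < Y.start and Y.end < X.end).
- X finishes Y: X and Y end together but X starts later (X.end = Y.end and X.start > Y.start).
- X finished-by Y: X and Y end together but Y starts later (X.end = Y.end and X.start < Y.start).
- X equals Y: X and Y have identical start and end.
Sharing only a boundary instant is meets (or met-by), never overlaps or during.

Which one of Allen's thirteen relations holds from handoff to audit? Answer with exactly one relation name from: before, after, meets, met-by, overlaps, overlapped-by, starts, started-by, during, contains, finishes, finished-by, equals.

overlapped-by

handoff = [353, 556]; audit = [181, 424].
Compare endpoints: handoff.start > audit.start, handoff.start < audit.end, handoff.end > audit.start, handoff.end > audit.end.
That pattern is 'overlapped-by'.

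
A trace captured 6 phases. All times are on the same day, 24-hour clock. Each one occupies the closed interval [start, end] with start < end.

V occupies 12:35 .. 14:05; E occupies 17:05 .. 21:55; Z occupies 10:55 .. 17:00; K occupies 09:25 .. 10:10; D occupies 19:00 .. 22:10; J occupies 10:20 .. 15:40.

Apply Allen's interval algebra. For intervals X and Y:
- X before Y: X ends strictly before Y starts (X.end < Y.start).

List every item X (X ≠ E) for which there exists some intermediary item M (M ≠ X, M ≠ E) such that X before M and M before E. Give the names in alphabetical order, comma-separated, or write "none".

K

Target E = [17:05, 21:55].
Intermediaries M with M before E: J, K, V, Z.
Via J — items with X before J: K.
Via K — items with X before K: none.
Via V — items with X before V: K.
Via Z — items with X before Z: K.
Union: K.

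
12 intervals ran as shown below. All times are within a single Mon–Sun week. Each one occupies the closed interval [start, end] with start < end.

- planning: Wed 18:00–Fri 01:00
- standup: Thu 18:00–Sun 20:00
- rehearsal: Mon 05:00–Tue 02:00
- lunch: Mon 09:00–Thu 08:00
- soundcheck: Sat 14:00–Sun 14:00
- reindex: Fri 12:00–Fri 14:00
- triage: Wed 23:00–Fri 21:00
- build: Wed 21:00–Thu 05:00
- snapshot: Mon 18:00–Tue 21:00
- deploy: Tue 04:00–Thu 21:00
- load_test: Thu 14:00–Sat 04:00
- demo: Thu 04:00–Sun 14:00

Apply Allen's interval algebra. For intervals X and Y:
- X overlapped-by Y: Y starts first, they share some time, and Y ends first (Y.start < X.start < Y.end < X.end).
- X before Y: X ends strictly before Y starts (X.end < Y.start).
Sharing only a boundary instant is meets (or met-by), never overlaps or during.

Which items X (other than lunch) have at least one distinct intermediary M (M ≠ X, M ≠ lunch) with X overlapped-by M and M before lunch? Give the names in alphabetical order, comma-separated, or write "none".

none

Target lunch = [Mon 09:00, Thu 08:00].
Intermediaries M with M before lunch: none.
Union: none.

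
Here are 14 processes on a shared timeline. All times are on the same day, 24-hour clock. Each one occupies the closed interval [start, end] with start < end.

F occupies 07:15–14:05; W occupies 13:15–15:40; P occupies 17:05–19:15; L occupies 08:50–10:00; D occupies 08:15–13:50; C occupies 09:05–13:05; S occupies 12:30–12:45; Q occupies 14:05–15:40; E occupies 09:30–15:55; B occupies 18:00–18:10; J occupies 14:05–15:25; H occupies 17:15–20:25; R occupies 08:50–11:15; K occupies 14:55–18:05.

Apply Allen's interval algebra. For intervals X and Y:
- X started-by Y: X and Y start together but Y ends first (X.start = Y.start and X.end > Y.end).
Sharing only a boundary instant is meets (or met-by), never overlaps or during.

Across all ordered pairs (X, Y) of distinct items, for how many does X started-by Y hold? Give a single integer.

Checking all 182 ordered pairs for relation 'started-by'; matching pairs in alphabetical order:
(Q, J): Q started-by J ✓
(R, L): R started-by L ✓
Count: 2.

2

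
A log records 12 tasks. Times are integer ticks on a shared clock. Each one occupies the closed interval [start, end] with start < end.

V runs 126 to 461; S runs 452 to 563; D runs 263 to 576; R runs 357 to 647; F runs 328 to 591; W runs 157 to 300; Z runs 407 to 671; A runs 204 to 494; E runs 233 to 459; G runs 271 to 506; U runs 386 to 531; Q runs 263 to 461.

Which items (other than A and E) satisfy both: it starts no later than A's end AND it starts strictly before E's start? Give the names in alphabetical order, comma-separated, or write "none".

V, W

Conditions: its start is no later than A's end (X.start <= 494) AND its start is strictly before E's start (X.start < 233).
D: start 263 <= 494? ✓; start 263 < 233? ✗ → no.
F: start 328 <= 494? ✓; start 328 < 233? ✗ → no.
G: start 271 <= 494? ✓; start 271 < 233? ✗ → no.
Q: start 263 <= 494? ✓; start 263 < 233? ✗ → no.
R: start 357 <= 494? ✓; start 357 < 233? ✗ → no.
S: start 452 <= 494? ✓; start 452 < 233? ✗ → no.
U: start 386 <= 494? ✓; start 386 < 233? ✗ → no.
V: start 126 <= 494? ✓; start 126 < 233? ✓ → yes.
W: start 157 <= 494? ✓; start 157 < 233? ✓ → yes.
Z: start 407 <= 494? ✓; start 407 < 233? ✗ → no.
Result: V, W.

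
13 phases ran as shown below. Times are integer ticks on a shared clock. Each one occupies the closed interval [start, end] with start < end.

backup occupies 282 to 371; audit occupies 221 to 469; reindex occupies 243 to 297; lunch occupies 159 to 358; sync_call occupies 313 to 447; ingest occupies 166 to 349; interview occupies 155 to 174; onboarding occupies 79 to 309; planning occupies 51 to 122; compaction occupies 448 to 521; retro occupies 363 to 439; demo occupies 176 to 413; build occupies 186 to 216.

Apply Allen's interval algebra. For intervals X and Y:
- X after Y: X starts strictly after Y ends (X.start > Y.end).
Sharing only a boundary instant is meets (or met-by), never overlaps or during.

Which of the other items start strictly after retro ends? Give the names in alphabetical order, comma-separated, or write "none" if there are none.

Target retro = [363, 439].
audit [221, 469] → contains → no.
backup [282, 371] → overlaps → no.
build [186, 216] → before → no.
compaction [448, 521] → after → yes.
demo [176, 413] → overlaps → no.
ingest [166, 349] → before → no.
interview [155, 174] → before → no.
lunch [159, 358] → before → no.
onboarding [79, 309] → before → no.
planning [51, 122] → before → no.
reindex [243, 297] → before → no.
sync_call [313, 447] → contains → no.
Result: compaction.

compaction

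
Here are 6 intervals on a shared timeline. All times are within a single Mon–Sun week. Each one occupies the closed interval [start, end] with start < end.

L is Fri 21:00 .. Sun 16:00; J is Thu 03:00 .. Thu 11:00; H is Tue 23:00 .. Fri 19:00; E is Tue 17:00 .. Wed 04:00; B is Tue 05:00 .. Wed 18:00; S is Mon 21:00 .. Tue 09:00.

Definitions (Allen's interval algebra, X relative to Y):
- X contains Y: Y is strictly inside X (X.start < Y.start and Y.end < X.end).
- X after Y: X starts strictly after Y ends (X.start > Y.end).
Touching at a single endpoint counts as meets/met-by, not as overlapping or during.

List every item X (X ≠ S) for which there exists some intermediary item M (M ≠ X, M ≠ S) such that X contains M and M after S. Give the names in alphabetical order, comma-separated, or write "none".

B, H

Target S = [Mon 21:00, Tue 09:00].
Intermediaries M with M after S: E, H, J, L.
Via E — items with X contains E: B.
Via H — items with X contains H: none.
Via J — items with X contains J: H.
Via L — items with X contains L: none.
Union: B, H.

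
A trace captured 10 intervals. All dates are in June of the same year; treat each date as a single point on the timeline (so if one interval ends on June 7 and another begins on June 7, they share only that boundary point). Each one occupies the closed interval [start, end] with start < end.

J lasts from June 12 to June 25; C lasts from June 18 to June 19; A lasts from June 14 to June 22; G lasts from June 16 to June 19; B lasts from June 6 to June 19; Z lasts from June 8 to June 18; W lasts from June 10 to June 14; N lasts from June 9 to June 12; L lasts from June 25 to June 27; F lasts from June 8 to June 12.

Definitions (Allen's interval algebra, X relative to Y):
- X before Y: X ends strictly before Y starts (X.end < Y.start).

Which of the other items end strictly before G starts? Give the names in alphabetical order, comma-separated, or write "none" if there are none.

Target G = [June 16, June 19].
A [June 14, June 22] → contains → no.
B [June 6, June 19] → finished-by → no.
C [June 18, June 19] → finishes → no.
F [June 8, June 12] → before → yes.
J [June 12, June 25] → contains → no.
L [June 25, June 27] → after → no.
N [June 9, June 12] → before → yes.
W [June 10, June 14] → before → yes.
Z [June 8, June 18] → overlaps → no.
Result: F, N, W.

F, N, W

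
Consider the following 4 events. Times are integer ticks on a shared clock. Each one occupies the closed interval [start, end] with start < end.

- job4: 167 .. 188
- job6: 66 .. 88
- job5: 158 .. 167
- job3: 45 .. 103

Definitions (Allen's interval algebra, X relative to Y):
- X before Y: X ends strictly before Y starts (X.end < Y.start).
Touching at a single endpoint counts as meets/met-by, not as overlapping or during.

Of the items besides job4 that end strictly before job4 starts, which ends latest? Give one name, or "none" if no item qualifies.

Target job4 = [167, 188].
job3 [45, 103] → before → candidate.
job5 [158, 167] → meets → excluded.
job6 [66, 88] → before → candidate.
Among candidates, latest end is 103 → job3.

job3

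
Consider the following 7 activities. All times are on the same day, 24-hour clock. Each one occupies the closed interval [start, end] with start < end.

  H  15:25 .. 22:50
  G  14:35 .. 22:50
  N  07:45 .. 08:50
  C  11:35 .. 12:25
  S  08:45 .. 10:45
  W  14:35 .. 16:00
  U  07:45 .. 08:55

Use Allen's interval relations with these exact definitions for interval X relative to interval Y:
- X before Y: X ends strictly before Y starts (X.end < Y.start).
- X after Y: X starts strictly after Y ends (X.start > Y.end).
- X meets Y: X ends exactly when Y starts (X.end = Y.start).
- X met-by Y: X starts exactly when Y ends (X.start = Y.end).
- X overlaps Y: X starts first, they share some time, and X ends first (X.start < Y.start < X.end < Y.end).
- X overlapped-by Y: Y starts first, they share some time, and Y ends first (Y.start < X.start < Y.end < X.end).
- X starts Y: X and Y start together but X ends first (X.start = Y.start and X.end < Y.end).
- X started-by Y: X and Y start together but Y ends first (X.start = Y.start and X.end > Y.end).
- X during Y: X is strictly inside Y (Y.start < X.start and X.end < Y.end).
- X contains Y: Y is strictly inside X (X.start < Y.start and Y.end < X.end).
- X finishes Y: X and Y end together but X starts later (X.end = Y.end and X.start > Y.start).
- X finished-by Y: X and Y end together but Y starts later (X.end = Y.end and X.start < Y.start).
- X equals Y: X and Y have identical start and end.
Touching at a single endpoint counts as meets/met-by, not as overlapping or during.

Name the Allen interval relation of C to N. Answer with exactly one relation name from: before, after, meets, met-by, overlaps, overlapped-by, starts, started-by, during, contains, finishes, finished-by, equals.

C = [11:35, 12:25]; N = [07:45, 08:50].
Compare endpoints: C.start > N.start, C.start > N.end, C.end > N.start, C.end > N.end.
That pattern is 'after'.

after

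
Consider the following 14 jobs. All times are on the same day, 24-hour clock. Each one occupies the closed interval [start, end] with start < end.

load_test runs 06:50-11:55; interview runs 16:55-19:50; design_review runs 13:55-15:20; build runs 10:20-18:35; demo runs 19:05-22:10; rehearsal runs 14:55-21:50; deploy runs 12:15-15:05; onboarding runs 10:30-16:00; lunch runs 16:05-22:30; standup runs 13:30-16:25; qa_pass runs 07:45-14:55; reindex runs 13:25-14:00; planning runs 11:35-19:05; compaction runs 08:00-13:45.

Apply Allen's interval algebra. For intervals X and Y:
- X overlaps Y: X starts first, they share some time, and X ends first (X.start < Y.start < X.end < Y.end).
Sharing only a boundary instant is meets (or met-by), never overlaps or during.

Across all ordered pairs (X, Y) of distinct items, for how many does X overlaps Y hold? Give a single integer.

Checking all 182 ordered pairs for relation 'overlaps'; matching pairs in alphabetical order:
(build, interview): build overlaps interview ✓
(build, lunch): build overlaps lunch ✓
(build, planning): build overlaps planning ✓
(build, rehearsal): build overlaps rehearsal ✓
(compaction, build): compaction overlaps build ✓
(compaction, deploy): compaction overlaps deploy ✓
(compaction, onboarding): compaction overlaps onboarding ✓
(compaction, planning): compaction overlaps planning ✓
(compaction, reindex): compaction overlaps reindex ✓
(compaction, standup): compaction overlaps standup ✓
(deploy, design_review): deploy overlaps design_review ✓
(deploy, rehearsal): deploy overlaps rehearsal ✓
(deploy, standup): deploy overlaps standup ✓
(design_review, rehearsal): design_review overlaps rehearsal ✓
(interview, demo): interview overlaps demo ✓
(load_test, build): load_test overlaps build ✓
(load_test, compaction): load_test overlaps compaction ✓
(load_test, onboarding): load_test overlaps onboarding ✓
(load_test, planning): load_test overlaps planning ✓
(load_test, qa_pass): load_test overlaps qa_pass ✓
(onboarding, planning): onboarding overlaps planning ✓
(onboarding, rehearsal): onboarding overlaps rehearsal ✓
(onboarding, standup): onboarding overlaps standup ✓
(planning, interview): planning overlaps interview ✓
... plus 14 further pairs not listed.
Count: 38.

38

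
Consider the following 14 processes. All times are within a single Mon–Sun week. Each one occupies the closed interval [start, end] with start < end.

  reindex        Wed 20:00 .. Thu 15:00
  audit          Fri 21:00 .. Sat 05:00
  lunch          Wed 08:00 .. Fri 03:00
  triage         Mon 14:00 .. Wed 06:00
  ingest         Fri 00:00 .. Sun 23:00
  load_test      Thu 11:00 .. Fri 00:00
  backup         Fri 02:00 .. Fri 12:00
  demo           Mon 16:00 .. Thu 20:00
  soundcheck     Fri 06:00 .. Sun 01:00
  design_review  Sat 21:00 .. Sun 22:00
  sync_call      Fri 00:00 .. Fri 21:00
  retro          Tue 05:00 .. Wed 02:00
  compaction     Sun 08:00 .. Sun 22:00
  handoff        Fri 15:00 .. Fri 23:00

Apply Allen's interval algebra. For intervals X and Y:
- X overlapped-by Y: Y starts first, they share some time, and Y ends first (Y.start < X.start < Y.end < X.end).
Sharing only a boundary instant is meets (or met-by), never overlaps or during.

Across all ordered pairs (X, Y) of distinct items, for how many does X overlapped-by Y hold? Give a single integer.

12

Checking all 182 ordered pairs for relation 'overlapped-by'; matching pairs in alphabetical order:
(audit, handoff): audit overlapped-by handoff ✓
(backup, lunch): backup overlapped-by lunch ✓
(demo, triage): demo overlapped-by triage ✓
(design_review, soundcheck): design_review overlapped-by soundcheck ✓
(handoff, sync_call): handoff overlapped-by sync_call ✓
(ingest, lunch): ingest overlapped-by lunch ✓
(load_test, demo): load_test overlapped-by demo ✓
(load_test, reindex): load_test overlapped-by reindex ✓
(lunch, demo): lunch overlapped-by demo ✓
(soundcheck, backup): soundcheck overlapped-by backup ✓
(soundcheck, sync_call): soundcheck overlapped-by sync_call ✓
(sync_call, lunch): sync_call overlapped-by lunch ✓
Count: 12.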